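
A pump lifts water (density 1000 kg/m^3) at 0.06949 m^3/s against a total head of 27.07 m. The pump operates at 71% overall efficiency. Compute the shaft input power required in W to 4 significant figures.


Approach: apply hydraulic power then efficiency conversion, P = rho*g*Q*H; P_in = P/eta.
Step 1 — hydraulic power (P = rho*g*Q*H):
  P = 1000 * 9.81 * 0.06949 * 27.07 = 18453.5 W
Step 2 — input power: P_in = P/eta = 18453.5 / 0.71 = 25990 W
Therefore the shaft input power required = 25990 W.


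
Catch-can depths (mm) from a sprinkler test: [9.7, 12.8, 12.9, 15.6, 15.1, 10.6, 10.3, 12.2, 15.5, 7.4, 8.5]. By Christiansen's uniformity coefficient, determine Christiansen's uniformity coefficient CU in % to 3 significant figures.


Approach: apply Christiansen's uniformity coefficient, CU = (1 - mean_abs_deviation/mean)*100.
mean = 11.873 mm
mean |d_i - mean| = 2.3388 mm
CU = (1 - 2.3388/11.873)*100 = 80.3 %
Therefore Christiansen's uniformity coefficient CU = 80.3 %.


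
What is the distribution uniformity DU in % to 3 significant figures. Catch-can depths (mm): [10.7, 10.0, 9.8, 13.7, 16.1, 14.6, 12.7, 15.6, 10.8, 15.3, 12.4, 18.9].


Approach: apply the low-quarter distribution uniformity, DU = (mean of lowest quarter of readings / overall mean)*100.
sorted lowest 3 of 12: [9.8, 10.0, 10.7] -> mean = 10.167 mm
overall mean = 13.383 mm
DU = (10.167/13.383)*100 = 76.0 %
Therefore the distribution uniformity DU = 76.0 %.


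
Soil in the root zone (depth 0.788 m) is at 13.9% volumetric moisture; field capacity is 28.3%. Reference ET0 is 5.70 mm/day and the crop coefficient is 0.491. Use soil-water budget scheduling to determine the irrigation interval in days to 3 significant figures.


Approach: apply soil-water budget scheduling, SMD = (FC-theta)/100*depth*1000; ETc = ET0*Kc; interval = SMD/ETc.
Step 1 — soil moisture deficit:
  SMD = (28.3 - 13.9)/100 * 0.788 * 1000 = 113.47 mm
Step 2 — daily crop ET (ETc = ET0*Kc):
  ETc = 5.70 * 0.491 = 2.7987 mm/day
Step 3 — irrigation interval (SMD/ETc):
  interval = 113.47 / 2.7987 = 40.5 days
Therefore the irrigation interval = 40.5 days.


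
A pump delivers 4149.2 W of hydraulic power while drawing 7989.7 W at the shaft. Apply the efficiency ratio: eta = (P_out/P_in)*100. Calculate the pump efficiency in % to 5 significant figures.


eta = (4149.2 / 7989.7) * 100 = 51.932 %
Therefore the pump efficiency = 51.932 %.


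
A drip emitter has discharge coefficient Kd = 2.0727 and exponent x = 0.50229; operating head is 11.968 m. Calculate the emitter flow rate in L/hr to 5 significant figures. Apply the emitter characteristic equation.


Approach: apply the emitter characteristic equation, q = Kd * h^x.
q = 2.0727 * 11.968^0.50229 = 7.2113 L/hr
Therefore the emitter flow rate = 7.2113 L/hr.


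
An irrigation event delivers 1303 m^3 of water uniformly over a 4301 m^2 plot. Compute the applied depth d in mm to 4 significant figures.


Approach: apply depth from volume over area, d = (V/A)*1000.
d = (1303 / 4301) * 1000 = 303.0 mm
Therefore the applied depth d = 303.0 mm.


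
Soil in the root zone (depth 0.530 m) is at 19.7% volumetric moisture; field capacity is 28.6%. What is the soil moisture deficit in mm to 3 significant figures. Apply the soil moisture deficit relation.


Approach: apply the soil moisture deficit relation, SMD = (FC - theta)/100 * depth * 1000.
SMD = (28.6 - 19.7)/100 * 0.530 * 1000 = 47.2 mm
Therefore the soil moisture deficit = 47.2 mm.


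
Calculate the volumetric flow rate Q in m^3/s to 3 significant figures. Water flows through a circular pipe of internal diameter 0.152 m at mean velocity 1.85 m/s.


Approach: apply the continuity equation for pipe flow, Q = A * v with A = pi*(D/2)^2.
A = pi*(0.152/2)^2 = 0.018146 m^2
Q = 0.018146 * 1.85 = 0.0336 m^3/s
Therefore the volumetric flow rate Q = 0.0336 m^3/s.


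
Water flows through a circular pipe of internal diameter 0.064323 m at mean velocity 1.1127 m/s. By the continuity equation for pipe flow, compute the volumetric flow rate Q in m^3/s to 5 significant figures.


Approach: apply the continuity equation for pipe flow, Q = A * v with A = pi*(D/2)^2.
A = pi*(0.064323/2)^2 = 0.003249544 m^2
Q = 0.003249544 * 1.1127 = 0.0036158 m^3/s
Therefore the volumetric flow rate Q = 0.0036158 m^3/s.


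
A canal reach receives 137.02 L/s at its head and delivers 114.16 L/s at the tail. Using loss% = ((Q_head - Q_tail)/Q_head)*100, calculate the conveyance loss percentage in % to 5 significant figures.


loss = ((137.02 - 114.16)/137.02)*100 = 16.684 %
Therefore the conveyance loss percentage = 16.684 %.


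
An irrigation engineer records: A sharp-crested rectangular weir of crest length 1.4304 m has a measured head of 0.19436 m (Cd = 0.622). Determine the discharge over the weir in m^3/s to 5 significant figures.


Approach: apply the rectangular weir equation, Q = (2/3)*Cd*L*sqrt(2g)*H^1.5.
Q = (2/3)*0.622*1.4304*sqrt(2*9.81)*0.19436^1.5 = 0.22512 m^3/s
Therefore the discharge over the weir = 0.22512 m^3/s.


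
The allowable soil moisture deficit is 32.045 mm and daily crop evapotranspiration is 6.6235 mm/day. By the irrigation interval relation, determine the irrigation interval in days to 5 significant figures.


Approach: apply the irrigation interval relation, interval = SMD / ETc.
interval = 32.045 / 6.6235 = 4.8381 days
Therefore the irrigation interval = 4.8381 days.


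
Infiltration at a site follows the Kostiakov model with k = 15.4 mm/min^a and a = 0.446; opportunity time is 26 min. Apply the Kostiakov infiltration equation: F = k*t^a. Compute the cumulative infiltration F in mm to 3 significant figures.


F = 15.4 * 26^0.446 = 65.9 mm
Therefore the cumulative infiltration F = 65.9 mm.


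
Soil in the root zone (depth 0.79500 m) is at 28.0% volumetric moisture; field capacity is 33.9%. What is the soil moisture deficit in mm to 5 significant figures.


Approach: apply the soil moisture deficit relation, SMD = (FC - theta)/100 * depth * 1000.
SMD = (33.9 - 28.0)/100 * 0.79500 * 1000 = 46.905 mm
Therefore the soil moisture deficit = 46.905 mm.


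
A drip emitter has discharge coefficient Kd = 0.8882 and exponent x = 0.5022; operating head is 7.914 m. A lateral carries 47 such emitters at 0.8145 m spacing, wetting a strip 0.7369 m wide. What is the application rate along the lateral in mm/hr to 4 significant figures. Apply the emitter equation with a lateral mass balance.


Approach: apply the emitter equation with a lateral mass balance, q = Kd*h^x; Q = n*q; rate = Q/(n*spacing*width).
Step 1 — single emitter flow (q = Kd*h^x):
  q = 0.8882 * 7.914^0.5022 = 2.51007 L/hr
Step 2 — total lateral flow: Q = 47 * 2.51007 = 117.973 L/hr
Step 3 — wetted area: A = 47 * 0.8145 * 0.7369 = 28.2096 m^2
Step 4 — application rate: Q/A = 117.973/28.2096 = 4.182 mm/hr
Therefore the application rate along the lateral = 4.182 mm/hr.


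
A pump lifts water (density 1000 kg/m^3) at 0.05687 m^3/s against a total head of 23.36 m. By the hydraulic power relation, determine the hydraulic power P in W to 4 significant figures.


Approach: apply the hydraulic power relation, P = rho*g*Q*H.
P = 1000 * 9.81 * 0.05687 * 23.36 = 13030 W
Therefore the hydraulic power P = 13030 W.


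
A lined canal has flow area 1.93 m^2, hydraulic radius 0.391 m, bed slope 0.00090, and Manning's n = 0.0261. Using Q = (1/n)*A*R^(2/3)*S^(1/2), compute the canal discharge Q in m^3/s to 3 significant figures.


Q = (1/0.0261) * 1.93 * 0.391^(2/3) * 0.00090^(1/2) = 1.19 m^3/s
Therefore the canal discharge Q = 1.19 m^3/s.


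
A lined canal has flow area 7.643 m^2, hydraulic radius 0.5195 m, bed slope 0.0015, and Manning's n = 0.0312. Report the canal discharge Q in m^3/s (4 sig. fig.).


Approach: apply Manning's equation, Q = (1/n)*A*R^(2/3)*S^(1/2).
Q = (1/0.0312) * 7.643 * 0.5195^(2/3) * 0.0015^(1/2) = 6.131 m^3/s
Therefore the canal discharge Q = 6.131 m^3/s.


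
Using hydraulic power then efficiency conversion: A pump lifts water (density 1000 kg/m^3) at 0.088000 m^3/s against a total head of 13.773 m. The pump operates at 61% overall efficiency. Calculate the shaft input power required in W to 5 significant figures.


Approach: apply hydraulic power then efficiency conversion, P = rho*g*Q*H; P_in = P/eta.
Step 1 — hydraulic power (P = rho*g*Q*H):
  P = 1000 * 9.81 * 0.088000 * 13.773 = 11889.96 W
Step 2 — input power: P_in = P/eta = 11889.96 / 0.61 = 19492 W
Therefore the shaft input power required = 19492 W.


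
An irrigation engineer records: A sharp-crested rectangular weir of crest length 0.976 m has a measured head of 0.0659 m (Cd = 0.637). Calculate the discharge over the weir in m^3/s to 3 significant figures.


Approach: apply the rectangular weir equation, Q = (2/3)*Cd*L*sqrt(2g)*H^1.5.
Q = (2/3)*0.637*0.976*sqrt(2*9.81)*0.0659^1.5 = 0.0311 m^3/s
Therefore the discharge over the weir = 0.0311 m^3/s.


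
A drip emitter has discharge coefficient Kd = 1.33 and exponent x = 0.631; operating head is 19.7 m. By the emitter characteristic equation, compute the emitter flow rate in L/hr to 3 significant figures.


Approach: apply the emitter characteristic equation, q = Kd * h^x.
q = 1.33 * 19.7^0.631 = 8.72 L/hr
Therefore the emitter flow rate = 8.72 L/hr.


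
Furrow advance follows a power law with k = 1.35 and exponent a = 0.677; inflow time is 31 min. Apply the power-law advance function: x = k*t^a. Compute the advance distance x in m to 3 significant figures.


x = 1.35 * 31^0.677 = 13.8 m
Therefore the advance distance x = 13.8 m.


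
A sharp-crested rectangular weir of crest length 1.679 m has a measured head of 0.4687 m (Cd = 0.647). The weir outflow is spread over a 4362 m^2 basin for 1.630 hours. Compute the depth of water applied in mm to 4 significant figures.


Approach: apply the rectangular weir equation with a volume-to-depth conversion, Q = (2/3)*Cd*L*sqrt(2g)*H^1.5; d = Q*t/A * 1000.
Step 1 — weir discharge:
  Q = (2/3)*0.647*1.679*sqrt(2*9.81)*0.4687^1.5 = 1.02933 m^3/s
Step 2 — volume: V = 1.02933 * 1.630*3600 = 6040.12 m^3
Step 3 — depth: d = V/A * 1000 = 6040.12/4362 * 1000 = 1385 mm
Therefore the depth of water applied = 1385 mm.


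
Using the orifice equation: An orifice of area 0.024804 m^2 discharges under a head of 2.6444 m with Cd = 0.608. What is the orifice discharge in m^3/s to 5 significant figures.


Approach: apply the orifice equation, Q = Cd*A*sqrt(2*g*h).
Q = 0.608 * 0.024804 * sqrt(2*9.81*2.6444) = 0.10863 m^3/s
Therefore the orifice discharge = 0.10863 m^3/s.


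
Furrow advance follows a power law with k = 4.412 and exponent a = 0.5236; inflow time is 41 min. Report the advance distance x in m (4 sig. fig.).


Approach: apply the power-law advance function, x = k*t^a.
x = 4.412 * 41^0.5236 = 30.84 m
Therefore the advance distance x = 30.84 m.


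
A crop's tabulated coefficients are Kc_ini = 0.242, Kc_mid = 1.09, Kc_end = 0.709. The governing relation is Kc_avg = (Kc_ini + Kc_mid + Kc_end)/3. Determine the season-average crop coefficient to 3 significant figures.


Kc_avg = (0.242 + 1.09 + 0.709)/3 = 0.680
Therefore the season-average crop coefficient = 0.680.


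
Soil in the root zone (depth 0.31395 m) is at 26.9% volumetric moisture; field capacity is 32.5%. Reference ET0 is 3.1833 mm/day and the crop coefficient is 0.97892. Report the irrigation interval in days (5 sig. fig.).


Approach: apply soil-water budget scheduling, SMD = (FC-theta)/100*depth*1000; ETc = ET0*Kc; interval = SMD/ETc.
Step 1 — soil moisture deficit:
  SMD = (32.5 - 26.9)/100 * 0.31395 * 1000 = 17.58120 mm
Step 2 — daily crop ET (ETc = ET0*Kc):
  ETc = 3.1833 * 0.97892 = 3.116196 mm/day
Step 3 — irrigation interval (SMD/ETc):
  interval = 17.58120 / 3.116196 = 5.6419 days
Therefore the irrigation interval = 5.6419 days.


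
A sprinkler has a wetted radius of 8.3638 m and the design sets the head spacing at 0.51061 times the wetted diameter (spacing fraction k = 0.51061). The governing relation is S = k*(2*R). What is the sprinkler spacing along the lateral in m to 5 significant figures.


S = 0.51061 * (2 * 8.3638) = 8.5413 m
Therefore the sprinkler spacing along the lateral = 8.5413 m.


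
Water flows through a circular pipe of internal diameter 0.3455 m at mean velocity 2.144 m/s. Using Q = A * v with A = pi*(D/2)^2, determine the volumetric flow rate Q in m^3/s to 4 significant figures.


A = pi*(0.3455/2)^2 = 0.0937532 m^2
Q = 0.0937532 * 2.144 = 0.2010 m^3/s
Therefore the volumetric flow rate Q = 0.2010 m^3/s.


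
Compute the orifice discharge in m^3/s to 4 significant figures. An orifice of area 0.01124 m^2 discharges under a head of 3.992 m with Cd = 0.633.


Approach: apply the orifice equation, Q = Cd*A*sqrt(2*g*h).
Q = 0.633 * 0.01124 * sqrt(2*9.81*3.992) = 0.06297 m^3/s
Therefore the orifice discharge = 0.06297 m^3/s.


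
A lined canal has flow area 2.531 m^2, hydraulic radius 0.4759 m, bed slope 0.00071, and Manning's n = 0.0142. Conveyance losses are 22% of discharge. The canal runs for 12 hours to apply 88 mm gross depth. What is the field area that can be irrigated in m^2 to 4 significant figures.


Approach: apply Manning's equation with a conveyance and depth budget, Q = (1/n)*A*R^(2/3)*S^(1/2); Q_field = Q*(1-loss); Area = Q_field*t/(d/1000).
Step 1 — canal discharge (Manning's equation):
  Q = (1/0.0142) * 2.531 * 0.4759^(2/3) * 0.00071^(1/2) = 2.89497 m^3/s
Step 2 — delivered flow: Q_field = 2.89497*(1 - 22/100) = 2.25807 m^3/s
Step 3 — volume delivered: V = 2.25807 * 12*3600 = 97548.8 m^3
Step 4 — area served: A = V / (depth/1000) = 97548.8 / 0.088 = 1109000 m^2
Therefore the field area that can be irrigated = 1109000 m^2.


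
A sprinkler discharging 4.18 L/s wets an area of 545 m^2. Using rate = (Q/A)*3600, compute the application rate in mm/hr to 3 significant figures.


rate = (4.18 / 545) * 3600 = 27.6 mm/hr
Therefore the application rate = 27.6 mm/hr.


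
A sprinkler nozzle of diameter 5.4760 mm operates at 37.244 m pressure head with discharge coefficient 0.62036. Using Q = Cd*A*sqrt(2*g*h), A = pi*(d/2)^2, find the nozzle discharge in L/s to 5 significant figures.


A = pi*(5.4760e-3/2)^2 = 2.355140e-05 m^2
Q = 0.62036 * 2.355140e-05 * sqrt(2*9.81*37.244) * 1000 = 0.39495 L/s
Therefore the nozzle discharge = 0.39495 L/s.


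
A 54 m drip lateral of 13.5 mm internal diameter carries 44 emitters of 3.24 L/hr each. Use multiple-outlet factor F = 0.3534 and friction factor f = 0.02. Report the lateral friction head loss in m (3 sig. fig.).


Approach: apply Darcy-Weisbach with the multiple-outlet F-factor, Q = n*q/(3600*1000) m^3/s; v = Q/A; hf = F*f*(L/D)*(v^2/(2g)).
Q = 44*3.24/(3600*1000) = 3.9600e-05 m^3/s
A = pi*(13.5e-3/2)^2 = 1.4314e-04 m^2, so v = Q/A = 0.27665 m/s
hf = 0.3534*0.02*(54/0.0135)*(0.27665^2/(2*9.81)) = 0.110 m
Therefore the lateral friction head loss = 0.110 m.


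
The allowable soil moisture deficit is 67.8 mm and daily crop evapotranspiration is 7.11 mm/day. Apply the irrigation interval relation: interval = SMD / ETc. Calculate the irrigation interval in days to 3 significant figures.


interval = 67.8 / 7.11 = 9.54 days
Therefore the irrigation interval = 9.54 days.


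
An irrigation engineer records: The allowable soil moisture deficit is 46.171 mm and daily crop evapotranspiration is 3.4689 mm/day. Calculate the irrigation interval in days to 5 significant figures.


Approach: apply the irrigation interval relation, interval = SMD / ETc.
interval = 46.171 / 3.4689 = 13.310 days
Therefore the irrigation interval = 13.310 days.


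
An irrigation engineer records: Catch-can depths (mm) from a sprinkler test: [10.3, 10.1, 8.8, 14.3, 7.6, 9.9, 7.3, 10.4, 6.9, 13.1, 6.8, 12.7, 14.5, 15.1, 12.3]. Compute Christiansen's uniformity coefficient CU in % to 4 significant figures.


Approach: apply Christiansen's uniformity coefficient, CU = (1 - mean_abs_deviation/mean)*100.
mean = 10.6733 mm
mean |d_i - mean| = 2.39467 mm
CU = (1 - 2.39467/10.6733)*100 = 77.56 %
Therefore Christiansen's uniformity coefficient CU = 77.56 %.


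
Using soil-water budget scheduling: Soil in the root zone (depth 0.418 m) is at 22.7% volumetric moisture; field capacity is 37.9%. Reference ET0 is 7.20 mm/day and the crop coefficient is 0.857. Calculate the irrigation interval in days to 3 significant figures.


Approach: apply soil-water budget scheduling, SMD = (FC-theta)/100*depth*1000; ETc = ET0*Kc; interval = SMD/ETc.
Step 1 — soil moisture deficit:
  SMD = (37.9 - 22.7)/100 * 0.418 * 1000 = 63.536 mm
Step 2 — daily crop ET (ETc = ET0*Kc):
  ETc = 7.20 * 0.857 = 6.1704 mm/day
Step 3 — irrigation interval (SMD/ETc):
  interval = 63.536 / 6.1704 = 10.3 days
Therefore the irrigation interval = 10.3 days.


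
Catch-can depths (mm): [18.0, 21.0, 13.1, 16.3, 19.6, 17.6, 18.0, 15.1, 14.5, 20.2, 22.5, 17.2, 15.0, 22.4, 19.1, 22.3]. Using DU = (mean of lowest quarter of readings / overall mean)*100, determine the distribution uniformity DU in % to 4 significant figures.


sorted lowest 4 of 16: [13.1, 14.5, 15.0, 15.1] -> mean = 14.4250 mm
overall mean = 18.2437 mm
DU = (14.4250/18.2437)*100 = 79.07 %
Therefore the distribution uniformity DU = 79.07 %.


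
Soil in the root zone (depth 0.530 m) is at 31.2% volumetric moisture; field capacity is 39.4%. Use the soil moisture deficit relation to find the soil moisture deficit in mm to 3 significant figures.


Approach: apply the soil moisture deficit relation, SMD = (FC - theta)/100 * depth * 1000.
SMD = (39.4 - 31.2)/100 * 0.530 * 1000 = 43.5 mm
Therefore the soil moisture deficit = 43.5 mm.


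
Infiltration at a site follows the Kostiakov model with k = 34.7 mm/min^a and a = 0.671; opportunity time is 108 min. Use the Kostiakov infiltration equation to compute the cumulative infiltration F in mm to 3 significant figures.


Approach: apply the Kostiakov infiltration equation, F = k*t^a.
F = 34.7 * 108^0.671 = 803 mm
Therefore the cumulative infiltration F = 803 mm.


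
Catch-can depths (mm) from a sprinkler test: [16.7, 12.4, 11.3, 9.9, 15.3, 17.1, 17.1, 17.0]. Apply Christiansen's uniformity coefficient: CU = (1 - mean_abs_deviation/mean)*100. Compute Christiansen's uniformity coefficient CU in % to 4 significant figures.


mean = 14.6000 mm
mean |d_i - mean| = 2.55000 mm
CU = (1 - 2.55000/14.6000)*100 = 82.53 %
Therefore Christiansen's uniformity coefficient CU = 82.53 %.


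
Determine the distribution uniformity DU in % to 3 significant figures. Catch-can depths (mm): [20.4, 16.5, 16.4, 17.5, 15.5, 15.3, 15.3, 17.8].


Approach: apply the low-quarter distribution uniformity, DU = (mean of lowest quarter of readings / overall mean)*100.
sorted lowest 2 of 8: [15.3, 15.3] -> mean = 15.300 mm
overall mean = 16.837 mm
DU = (15.300/16.837)*100 = 90.9 %
Therefore the distribution uniformity DU = 90.9 %.


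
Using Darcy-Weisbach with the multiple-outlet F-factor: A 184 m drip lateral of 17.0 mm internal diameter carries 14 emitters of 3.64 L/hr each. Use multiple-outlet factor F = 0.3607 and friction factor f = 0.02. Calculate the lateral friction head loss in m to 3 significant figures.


Approach: apply Darcy-Weisbach with the multiple-outlet F-factor, Q = n*q/(3600*1000) m^3/s; v = Q/A; hf = F*f*(L/D)*(v^2/(2g)).
Q = 14*3.64/(3600*1000) = 1.4156e-05 m^3/s
A = pi*(17.0e-3/2)^2 = 2.2698e-04 m^2, so v = Q/A = 0.062365 m/s
hf = 0.3607*0.02*(184/0.0170)*(0.062365^2/(2*9.81)) = 0.0155 m
Therefore the lateral friction head loss = 0.0155 m.


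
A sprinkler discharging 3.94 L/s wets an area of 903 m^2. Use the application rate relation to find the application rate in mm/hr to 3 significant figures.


Approach: apply the application rate relation, rate = (Q/A)*3600.
rate = (3.94 / 903) * 3600 = 15.7 mm/hr
Therefore the application rate = 15.7 mm/hr.


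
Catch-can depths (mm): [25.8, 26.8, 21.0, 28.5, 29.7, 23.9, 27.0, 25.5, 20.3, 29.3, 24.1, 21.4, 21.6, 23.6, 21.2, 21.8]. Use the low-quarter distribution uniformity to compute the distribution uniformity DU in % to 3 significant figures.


Approach: apply the low-quarter distribution uniformity, DU = (mean of lowest quarter of readings / overall mean)*100.
sorted lowest 4 of 16: [20.3, 21.0, 21.2, 21.4] -> mean = 20.975 mm
overall mean = 24.469 mm
DU = (20.975/24.469)*100 = 85.7 %
Therefore the distribution uniformity DU = 85.7 %.


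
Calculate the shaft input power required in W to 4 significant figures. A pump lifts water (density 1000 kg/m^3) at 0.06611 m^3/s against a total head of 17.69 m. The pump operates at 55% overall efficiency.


Approach: apply hydraulic power then efficiency conversion, P = rho*g*Q*H; P_in = P/eta.
Step 1 — hydraulic power (P = rho*g*Q*H):
  P = 1000 * 9.81 * 0.06611 * 17.69 = 11472.7 W
Step 2 — input power: P_in = P/eta = 11472.7 / 0.55 = 20860 W
Therefore the shaft input power required = 20860 W.


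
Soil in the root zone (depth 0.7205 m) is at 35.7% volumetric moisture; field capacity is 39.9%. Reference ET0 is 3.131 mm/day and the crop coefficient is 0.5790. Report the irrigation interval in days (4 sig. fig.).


Approach: apply soil-water budget scheduling, SMD = (FC-theta)/100*depth*1000; ETc = ET0*Kc; interval = SMD/ETc.
Step 1 — soil moisture deficit:
  SMD = (39.9 - 35.7)/100 * 0.7205 * 1000 = 30.2610 mm
Step 2 — daily crop ET (ETc = ET0*Kc):
  ETc = 3.131 * 0.5790 = 1.81285 mm/day
Step 3 — irrigation interval (SMD/ETc):
  interval = 30.2610 / 1.81285 = 16.69 days
Therefore the irrigation interval = 16.69 days.


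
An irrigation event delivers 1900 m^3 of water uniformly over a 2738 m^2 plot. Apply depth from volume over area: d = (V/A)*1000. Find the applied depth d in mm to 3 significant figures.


d = (1900 / 2738) * 1000 = 694 mm
Therefore the applied depth d = 694 mm.


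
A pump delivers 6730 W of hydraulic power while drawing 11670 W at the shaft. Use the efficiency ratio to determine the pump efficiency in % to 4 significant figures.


Approach: apply the efficiency ratio, eta = (P_out/P_in)*100.
eta = (6730 / 11670) * 100 = 57.67 %
Therefore the pump efficiency = 57.67 %.


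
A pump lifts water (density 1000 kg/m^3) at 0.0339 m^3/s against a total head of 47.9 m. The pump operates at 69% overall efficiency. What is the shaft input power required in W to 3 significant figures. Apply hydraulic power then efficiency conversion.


Approach: apply hydraulic power then efficiency conversion, P = rho*g*Q*H; P_in = P/eta.
Step 1 — hydraulic power (P = rho*g*Q*H):
  P = 1000 * 9.81 * 0.0339 * 47.9 = 15930 W
Step 2 — input power: P_in = P/eta = 15930 / 0.69 = 23100 W
Therefore the shaft input power required = 23100 W.


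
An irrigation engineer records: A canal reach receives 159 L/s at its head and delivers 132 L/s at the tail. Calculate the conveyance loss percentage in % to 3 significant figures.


Approach: apply the conveyance loss ratio, loss% = ((Q_head - Q_tail)/Q_head)*100.
loss = ((159 - 132)/159)*100 = 17.0 %
Therefore the conveyance loss percentage = 17.0 %.


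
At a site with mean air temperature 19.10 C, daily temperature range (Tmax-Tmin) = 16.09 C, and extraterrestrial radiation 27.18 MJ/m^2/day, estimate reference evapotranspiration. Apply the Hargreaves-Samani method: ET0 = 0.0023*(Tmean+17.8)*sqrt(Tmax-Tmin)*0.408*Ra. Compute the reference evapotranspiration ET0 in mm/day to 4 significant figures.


ET0 = 0.0023*(19.10+17.8)*sqrt(16.09)*0.408*27.18 = 3.775 mm/day
Therefore the reference evapotranspiration ET0 = 3.775 mm/day.


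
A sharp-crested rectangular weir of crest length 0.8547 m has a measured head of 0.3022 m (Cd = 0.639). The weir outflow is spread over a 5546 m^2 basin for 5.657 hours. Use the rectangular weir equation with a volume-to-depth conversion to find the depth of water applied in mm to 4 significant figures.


Approach: apply the rectangular weir equation with a volume-to-depth conversion, Q = (2/3)*Cd*L*sqrt(2g)*H^1.5; d = Q*t/A * 1000.
Step 1 — weir discharge:
  Q = (2/3)*0.639*0.8547*sqrt(2*9.81)*0.3022^1.5 = 0.267926 m^3/s
Step 2 — volume: V = 0.267926 * 5.657*3600 = 5456.36 m^3
Step 3 — depth: d = V/A * 1000 = 5456.36/5546 * 1000 = 983.8 mm
Therefore the depth of water applied = 983.8 mm.


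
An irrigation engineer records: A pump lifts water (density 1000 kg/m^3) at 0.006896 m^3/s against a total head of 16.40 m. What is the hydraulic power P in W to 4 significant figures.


Approach: apply the hydraulic power relation, P = rho*g*Q*H.
P = 1000 * 9.81 * 0.006896 * 16.40 = 1109 W
Therefore the hydraulic power P = 1109 W.


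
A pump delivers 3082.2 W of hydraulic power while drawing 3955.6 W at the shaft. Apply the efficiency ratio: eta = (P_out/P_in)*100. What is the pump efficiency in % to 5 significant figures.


eta = (3082.2 / 3955.6) * 100 = 77.920 %
Therefore the pump efficiency = 77.920 %.


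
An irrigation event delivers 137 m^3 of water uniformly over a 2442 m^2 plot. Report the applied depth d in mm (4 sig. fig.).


Approach: apply depth from volume over area, d = (V/A)*1000.
d = (137 / 2442) * 1000 = 56.10 mm
Therefore the applied depth d = 56.10 mm.


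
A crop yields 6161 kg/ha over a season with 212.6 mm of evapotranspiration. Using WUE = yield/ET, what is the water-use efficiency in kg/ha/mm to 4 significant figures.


WUE = 6161 / 212.6 = 28.98 kg/ha/mm
Therefore the water-use efficiency = 28.98 kg/ha/mm.


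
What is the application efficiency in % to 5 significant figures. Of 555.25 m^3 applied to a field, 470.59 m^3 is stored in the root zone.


Approach: apply the application efficiency ratio, Ea = (stored/applied)*100.
Ea = (470.59/555.25)*100 = 84.753 %
Therefore the application efficiency = 84.753 %.


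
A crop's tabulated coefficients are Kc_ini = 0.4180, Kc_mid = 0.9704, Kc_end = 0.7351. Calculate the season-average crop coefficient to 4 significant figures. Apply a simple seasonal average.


Approach: apply a simple seasonal average, Kc_avg = (Kc_ini + Kc_mid + Kc_end)/3.
Kc_avg = (0.4180 + 0.9704 + 0.7351)/3 = 0.7078
Therefore the season-average crop coefficient = 0.7078.


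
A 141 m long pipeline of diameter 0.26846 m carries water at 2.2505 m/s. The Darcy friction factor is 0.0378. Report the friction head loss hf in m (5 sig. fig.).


Approach: apply the Darcy-Weisbach equation, hf = f*(L/D)*(v^2/(2g)).
hf = 0.0378 * (141/0.26846) * (2.2505^2 / (2*9.81))
hf = 5.1250 m
Therefore the friction head loss hf = 5.1250 m.


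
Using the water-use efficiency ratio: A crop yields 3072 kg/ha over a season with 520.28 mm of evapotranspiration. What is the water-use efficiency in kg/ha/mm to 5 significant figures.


Approach: apply the water-use efficiency ratio, WUE = yield/ET.
WUE = 3072 / 520.28 = 5.9045 kg/ha/mm
Therefore the water-use efficiency = 5.9045 kg/ha/mm.


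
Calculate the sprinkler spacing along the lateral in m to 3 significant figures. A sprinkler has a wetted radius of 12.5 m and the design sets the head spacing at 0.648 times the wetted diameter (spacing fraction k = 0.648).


Approach: apply the sprinkler spacing rule (spacing as a fraction of wetted diameter), S = k*(2*R).
S = 0.648 * (2 * 12.5) = 16.2 m
Therefore the sprinkler spacing along the lateral = 16.2 m.


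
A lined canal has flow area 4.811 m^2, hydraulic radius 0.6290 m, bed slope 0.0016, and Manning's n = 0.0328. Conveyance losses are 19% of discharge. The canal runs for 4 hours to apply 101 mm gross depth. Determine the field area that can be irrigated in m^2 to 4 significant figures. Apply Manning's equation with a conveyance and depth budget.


Approach: apply Manning's equation with a conveyance and depth budget, Q = (1/n)*A*R^(2/3)*S^(1/2); Q_field = Q*(1-loss); Area = Q_field*t/(d/1000).
Step 1 — canal discharge (Manning's equation):
  Q = (1/0.0328) * 4.811 * 0.6290^(2/3) * 0.0016^(1/2) = 4.30714 m^3/s
Step 2 — delivered flow: Q_field = 4.30714*(1 - 19/100) = 3.48878 m^3/s
Step 3 — volume delivered: V = 3.48878 * 4*3600 = 50238.4 m^3
Step 4 — area served: A = V / (depth/1000) = 50238.4 / 0.101 = 497400 m^2
Therefore the field area that can be irrigated = 497400 m^2.


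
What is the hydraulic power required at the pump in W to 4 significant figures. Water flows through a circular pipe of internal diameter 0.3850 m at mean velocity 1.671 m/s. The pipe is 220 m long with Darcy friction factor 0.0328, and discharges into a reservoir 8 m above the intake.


Approach: apply continuity + Darcy-Weisbach + hydraulic power, Q = A*v; hf = f*(L/D)*(v^2/(2g)); H = static + hf; P = rho*g*Q*H.
Step 1 — flow rate (continuity, Q = A*v):
  A = pi*(0.3850/2)^2 = 0.116416 m^2
  Q = 0.116416 * 1.671 = 0.194531 m^3/s
Step 2 — friction head loss (Darcy-Weisbach):
  hf = 0.0328 * (220/0.3850) * (1.671^2 / (2*9.81))
  hf = 2.66741 m
Step 3 — total head: H = 8 + 2.66741 = 10.6674 m
Step 4 — hydraulic power (P = rho*g*Q*H):
  P = 1000 * 9.81 * 0.194531 * 10.6674 = 20360 W
Therefore the hydraulic power required at the pump = 20360 W.


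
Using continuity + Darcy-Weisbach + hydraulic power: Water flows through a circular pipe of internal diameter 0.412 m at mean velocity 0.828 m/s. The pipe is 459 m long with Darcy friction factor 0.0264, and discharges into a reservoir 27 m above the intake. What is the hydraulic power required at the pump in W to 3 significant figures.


Approach: apply continuity + Darcy-Weisbach + hydraulic power, Q = A*v; hf = f*(L/D)*(v^2/(2g)); H = static + hf; P = rho*g*Q*H.
Step 1 — flow rate (continuity, Q = A*v):
  A = pi*(0.412/2)^2 = 0.13332 m^2
  Q = 0.13332 * 0.828 = 0.11039 m^3/s
Step 2 — friction head loss (Darcy-Weisbach):
  hf = 0.0264 * (459/0.412) * (0.828^2 / (2*9.81))
  hf = 1.0277 m
Step 3 — total head: H = 27 + 1.0277 = 28.028 m
Step 4 — hydraulic power (P = rho*g*Q*H):
  P = 1000 * 9.81 * 0.11039 * 28.028 = 30400 W
Therefore the hydraulic power required at the pump = 30400 W.


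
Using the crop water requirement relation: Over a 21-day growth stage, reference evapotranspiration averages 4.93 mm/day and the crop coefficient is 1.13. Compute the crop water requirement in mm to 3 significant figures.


Approach: apply the crop water requirement relation, CWR = ET0 * Kc * days.
CWR = 4.93 * 1.13 * 21 = 117 mm
Therefore the crop water requirement = 117 mm.


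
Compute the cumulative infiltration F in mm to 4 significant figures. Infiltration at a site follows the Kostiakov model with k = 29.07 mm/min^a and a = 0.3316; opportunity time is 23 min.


Approach: apply the Kostiakov infiltration equation, F = k*t^a.
F = 29.07 * 23^0.3316 = 82.22 mm
Therefore the cumulative infiltration F = 82.22 mm.


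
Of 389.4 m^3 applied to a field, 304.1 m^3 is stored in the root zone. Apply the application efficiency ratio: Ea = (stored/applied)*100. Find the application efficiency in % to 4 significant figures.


Ea = (304.1/389.4)*100 = 78.09 %
Therefore the application efficiency = 78.09 %.


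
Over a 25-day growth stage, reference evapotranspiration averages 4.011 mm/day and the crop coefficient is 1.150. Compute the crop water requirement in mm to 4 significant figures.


Approach: apply the crop water requirement relation, CWR = ET0 * Kc * days.
CWR = 4.011 * 1.150 * 25 = 115.3 mm
Therefore the crop water requirement = 115.3 mm.


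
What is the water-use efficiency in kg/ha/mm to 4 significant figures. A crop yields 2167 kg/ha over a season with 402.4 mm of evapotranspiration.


Approach: apply the water-use efficiency ratio, WUE = yield/ET.
WUE = 2167 / 402.4 = 5.385 kg/ha/mm
Therefore the water-use efficiency = 5.385 kg/ha/mm.


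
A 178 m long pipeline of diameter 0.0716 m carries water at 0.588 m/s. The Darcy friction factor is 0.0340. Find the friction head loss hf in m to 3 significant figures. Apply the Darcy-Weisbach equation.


Approach: apply the Darcy-Weisbach equation, hf = f*(L/D)*(v^2/(2g)).
hf = 0.0340 * (178/0.0716) * (0.588^2 / (2*9.81))
hf = 1.49 m
Therefore the friction head loss hf = 1.49 m.


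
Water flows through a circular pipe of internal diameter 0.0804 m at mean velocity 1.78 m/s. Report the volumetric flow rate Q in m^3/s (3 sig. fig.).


Approach: apply the continuity equation for pipe flow, Q = A * v with A = pi*(D/2)^2.
A = pi*(0.0804/2)^2 = 0.0050769 m^2
Q = 0.0050769 * 1.78 = 0.00904 m^3/s
Therefore the volumetric flow rate Q = 0.00904 m^3/s.


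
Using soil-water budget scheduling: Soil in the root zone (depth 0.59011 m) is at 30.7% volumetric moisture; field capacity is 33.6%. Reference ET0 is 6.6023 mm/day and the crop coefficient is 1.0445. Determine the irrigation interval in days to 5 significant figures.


Approach: apply soil-water budget scheduling, SMD = (FC-theta)/100*depth*1000; ETc = ET0*Kc; interval = SMD/ETc.
Step 1 — soil moisture deficit:
  SMD = (33.6 - 30.7)/100 * 0.59011 * 1000 = 17.11319 mm
Step 2 — daily crop ET (ETc = ET0*Kc):
  ETc = 6.6023 * 1.0445 = 6.896102 mm/day
Step 3 — irrigation interval (SMD/ETc):
  interval = 17.11319 / 6.896102 = 2.4816 days
Therefore the irrigation interval = 2.4816 days.


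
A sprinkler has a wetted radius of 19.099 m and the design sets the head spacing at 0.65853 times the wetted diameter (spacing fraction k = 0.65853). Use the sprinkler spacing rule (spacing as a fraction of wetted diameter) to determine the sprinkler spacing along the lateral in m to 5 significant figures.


Approach: apply the sprinkler spacing rule (spacing as a fraction of wetted diameter), S = k*(2*R).
S = 0.65853 * (2 * 19.099) = 25.155 m
Therefore the sprinkler spacing along the lateral = 25.155 m.


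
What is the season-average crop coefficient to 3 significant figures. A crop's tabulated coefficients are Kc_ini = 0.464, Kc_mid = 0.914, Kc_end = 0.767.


Approach: apply a simple seasonal average, Kc_avg = (Kc_ini + Kc_mid + Kc_end)/3.
Kc_avg = (0.464 + 0.914 + 0.767)/3 = 0.715
Therefore the season-average crop coefficient = 0.715.


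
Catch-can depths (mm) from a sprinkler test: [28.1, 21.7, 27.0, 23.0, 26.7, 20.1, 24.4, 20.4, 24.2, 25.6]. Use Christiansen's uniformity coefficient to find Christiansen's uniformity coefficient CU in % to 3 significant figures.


Approach: apply Christiansen's uniformity coefficient, CU = (1 - mean_abs_deviation/mean)*100.
mean = 24.120 mm
mean |d_i - mean| = 2.2560 mm
CU = (1 - 2.2560/24.120)*100 = 90.6 %
Therefore Christiansen's uniformity coefficient CU = 90.6 %.


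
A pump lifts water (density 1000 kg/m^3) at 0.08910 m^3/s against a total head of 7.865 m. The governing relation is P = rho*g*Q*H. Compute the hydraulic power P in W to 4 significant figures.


P = 1000 * 9.81 * 0.08910 * 7.865 = 6875 W
Therefore the hydraulic power P = 6875 W.


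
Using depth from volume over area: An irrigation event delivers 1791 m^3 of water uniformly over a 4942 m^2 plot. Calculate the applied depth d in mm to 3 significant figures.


Approach: apply depth from volume over area, d = (V/A)*1000.
d = (1791 / 4942) * 1000 = 362 mm
Therefore the applied depth d = 362 mm.


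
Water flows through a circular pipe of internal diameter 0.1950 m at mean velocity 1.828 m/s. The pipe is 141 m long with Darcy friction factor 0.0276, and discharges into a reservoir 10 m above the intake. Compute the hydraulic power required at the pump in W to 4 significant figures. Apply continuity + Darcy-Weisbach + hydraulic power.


Approach: apply continuity + Darcy-Weisbach + hydraulic power, Q = A*v; hf = f*(L/D)*(v^2/(2g)); H = static + hf; P = rho*g*Q*H.
Step 1 — flow rate (continuity, Q = A*v):
  A = pi*(0.1950/2)^2 = 0.0298648 m^2
  Q = 0.0298648 * 1.828 = 0.0545928 m^3/s
Step 2 — friction head loss (Darcy-Weisbach):
  hf = 0.0276 * (141/0.1950) * (1.828^2 / (2*9.81))
  hf = 3.39897 m
Step 3 — total head: H = 10 + 3.39897 = 13.3990 m
Step 4 — hydraulic power (P = rho*g*Q*H):
  P = 1000 * 9.81 * 0.0545928 * 13.3990 = 7176 W
Therefore the hydraulic power required at the pump = 7176 W.


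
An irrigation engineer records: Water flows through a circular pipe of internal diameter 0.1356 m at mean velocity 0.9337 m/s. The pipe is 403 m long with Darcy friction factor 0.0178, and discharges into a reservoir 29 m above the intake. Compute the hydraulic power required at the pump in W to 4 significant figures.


Approach: apply continuity + Darcy-Weisbach + hydraulic power, Q = A*v; hf = f*(L/D)*(v^2/(2g)); H = static + hf; P = rho*g*Q*H.
Step 1 — flow rate (continuity, Q = A*v):
  A = pi*(0.1356/2)^2 = 0.0144414 m^2
  Q = 0.0144414 * 0.9337 = 0.0134839 m^3/s
Step 2 — friction head loss (Darcy-Weisbach):
  hf = 0.0178 * (403/0.1356) * (0.9337^2 / (2*9.81))
  hf = 2.35061 m
Step 3 — total head: H = 29 + 2.35061 = 31.3506 m
Step 4 — hydraulic power (P = rho*g*Q*H):
  P = 1000 * 9.81 * 0.0134839 * 31.3506 = 4147 W
Therefore the hydraulic power required at the pump = 4147 W.


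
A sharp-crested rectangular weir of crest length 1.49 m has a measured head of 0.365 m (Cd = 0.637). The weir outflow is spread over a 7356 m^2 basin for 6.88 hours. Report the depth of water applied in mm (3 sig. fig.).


Approach: apply the rectangular weir equation with a volume-to-depth conversion, Q = (2/3)*Cd*L*sqrt(2g)*H^1.5; d = Q*t/A * 1000.
Step 1 — weir discharge:
  Q = (2/3)*0.637*1.49*sqrt(2*9.81)*0.365^1.5 = 0.61805 m^3/s
Step 2 — volume: V = 0.61805 * 6.88*3600 = 15308 m^3
Step 3 — depth: d = V/A * 1000 = 15308/7356 * 1000 = 2080 mm
Therefore the depth of water applied = 2080 mm.


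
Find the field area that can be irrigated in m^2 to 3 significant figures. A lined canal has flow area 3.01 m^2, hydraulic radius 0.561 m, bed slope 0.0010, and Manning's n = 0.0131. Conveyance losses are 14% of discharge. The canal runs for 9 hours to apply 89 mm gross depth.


Approach: apply Manning's equation with a conveyance and depth budget, Q = (1/n)*A*R^(2/3)*S^(1/2); Q_field = Q*(1-loss); Area = Q_field*t/(d/1000).
Step 1 — canal discharge (Manning's equation):
  Q = (1/0.0131) * 3.01 * 0.561^(2/3) * 0.0010^(1/2) = 4.9424 m^3/s
Step 2 — delivered flow: Q_field = 4.9424*(1 - 14/100) = 4.2505 m^3/s
Step 3 — volume delivered: V = 4.2505 * 9*3600 = 137710 m^3
Step 4 — area served: A = V / (depth/1000) = 137710 / 0.089 = 1550000 m^2
Therefore the field area that can be irrigated = 1550000 m^2.


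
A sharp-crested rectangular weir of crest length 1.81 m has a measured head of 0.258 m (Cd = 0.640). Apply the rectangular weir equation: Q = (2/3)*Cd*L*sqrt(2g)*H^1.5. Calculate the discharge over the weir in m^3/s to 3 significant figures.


Q = (2/3)*0.640*1.81*sqrt(2*9.81)*0.258^1.5 = 0.448 m^3/s
Therefore the discharge over the weir = 0.448 m^3/s.


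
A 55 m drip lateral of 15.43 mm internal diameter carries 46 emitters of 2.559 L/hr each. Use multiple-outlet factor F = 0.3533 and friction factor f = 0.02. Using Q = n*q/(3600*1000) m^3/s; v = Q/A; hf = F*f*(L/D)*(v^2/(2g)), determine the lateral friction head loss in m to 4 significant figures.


Q = 46*2.559/(3600*1000) = 3.26983e-05 m^3/s
A = pi*(15.43e-3/2)^2 = 1.86991e-04 m^2, so v = Q/A = 0.174865 m/s
hf = 0.3533*0.02*(55/0.01543)*(0.174865^2/(2*9.81)) = 0.03925 m
Therefore the lateral friction head loss = 0.03925 m.


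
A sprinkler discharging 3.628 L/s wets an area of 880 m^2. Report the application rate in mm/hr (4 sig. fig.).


Approach: apply the application rate relation, rate = (Q/A)*3600.
rate = (3.628 / 880) * 3600 = 14.84 mm/hr
Therefore the application rate = 14.84 mm/hr.


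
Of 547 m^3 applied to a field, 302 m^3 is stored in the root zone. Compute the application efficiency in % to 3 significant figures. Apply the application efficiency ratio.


Approach: apply the application efficiency ratio, Ea = (stored/applied)*100.
Ea = (302/547)*100 = 55.2 %
Therefore the application efficiency = 55.2 %.


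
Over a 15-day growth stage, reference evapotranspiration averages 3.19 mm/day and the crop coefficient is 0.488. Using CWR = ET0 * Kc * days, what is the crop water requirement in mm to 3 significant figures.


CWR = 3.19 * 0.488 * 15 = 23.4 mm
Therefore the crop water requirement = 23.4 mm.
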